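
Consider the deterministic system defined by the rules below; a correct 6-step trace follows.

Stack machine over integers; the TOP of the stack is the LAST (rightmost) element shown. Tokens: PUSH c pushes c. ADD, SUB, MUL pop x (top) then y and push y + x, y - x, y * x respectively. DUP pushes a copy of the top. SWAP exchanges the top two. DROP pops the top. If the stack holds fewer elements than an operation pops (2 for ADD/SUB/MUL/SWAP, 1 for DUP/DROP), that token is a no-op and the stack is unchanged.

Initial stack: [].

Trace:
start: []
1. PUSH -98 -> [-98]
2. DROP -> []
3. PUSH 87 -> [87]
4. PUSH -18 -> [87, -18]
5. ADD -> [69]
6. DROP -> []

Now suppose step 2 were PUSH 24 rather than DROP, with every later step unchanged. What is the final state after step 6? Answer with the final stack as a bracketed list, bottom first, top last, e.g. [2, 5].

[-98, 24]

(re-executing from step 2 with the substitution; state before step 2: [-98])
2. PUSH 24 -> [-98, 24]
3. PUSH 87 -> [-98, 24, 87]
4. PUSH -18 -> [-98, 24, 87, -18]
5. ADD -> [-98, 24, 69]
6. DROP -> [-98, 24]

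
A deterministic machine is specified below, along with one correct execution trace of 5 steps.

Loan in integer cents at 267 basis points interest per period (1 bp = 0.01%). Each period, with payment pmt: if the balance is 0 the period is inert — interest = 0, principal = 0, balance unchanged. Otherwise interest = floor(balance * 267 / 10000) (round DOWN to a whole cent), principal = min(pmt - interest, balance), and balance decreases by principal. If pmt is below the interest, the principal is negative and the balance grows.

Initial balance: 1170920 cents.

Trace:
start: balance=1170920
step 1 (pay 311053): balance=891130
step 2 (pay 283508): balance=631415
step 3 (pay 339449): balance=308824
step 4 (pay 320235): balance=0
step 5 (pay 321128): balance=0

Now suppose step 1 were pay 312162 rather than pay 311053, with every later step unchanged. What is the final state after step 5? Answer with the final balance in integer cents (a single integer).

(re-executing from step 1 with the substitution; state before step 1: balance=1170920)
step 1 (pay 312162): balance=890021
step 2 (pay 283508): balance=630276
step 3 (pay 339449): balance=307655
step 4 (pay 320235): balance=0
step 5 (pay 321128): balance=0

0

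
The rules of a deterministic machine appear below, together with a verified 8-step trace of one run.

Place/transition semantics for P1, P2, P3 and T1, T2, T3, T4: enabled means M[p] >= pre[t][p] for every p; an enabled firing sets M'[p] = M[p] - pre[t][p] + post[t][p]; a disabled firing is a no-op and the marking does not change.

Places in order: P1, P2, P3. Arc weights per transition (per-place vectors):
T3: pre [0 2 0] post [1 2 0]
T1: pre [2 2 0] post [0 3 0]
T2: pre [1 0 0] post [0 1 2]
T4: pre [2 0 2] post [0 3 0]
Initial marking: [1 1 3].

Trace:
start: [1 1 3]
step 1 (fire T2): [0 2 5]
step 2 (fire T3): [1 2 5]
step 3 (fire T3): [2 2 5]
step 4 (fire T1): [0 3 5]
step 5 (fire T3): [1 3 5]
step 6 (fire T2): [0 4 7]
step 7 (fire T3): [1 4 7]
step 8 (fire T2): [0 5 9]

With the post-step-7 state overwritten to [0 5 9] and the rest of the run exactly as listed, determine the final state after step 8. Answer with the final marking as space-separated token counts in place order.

state after step 7 := [0 5 9]
step 8 (fire T2): [0 5 9]

0 5 9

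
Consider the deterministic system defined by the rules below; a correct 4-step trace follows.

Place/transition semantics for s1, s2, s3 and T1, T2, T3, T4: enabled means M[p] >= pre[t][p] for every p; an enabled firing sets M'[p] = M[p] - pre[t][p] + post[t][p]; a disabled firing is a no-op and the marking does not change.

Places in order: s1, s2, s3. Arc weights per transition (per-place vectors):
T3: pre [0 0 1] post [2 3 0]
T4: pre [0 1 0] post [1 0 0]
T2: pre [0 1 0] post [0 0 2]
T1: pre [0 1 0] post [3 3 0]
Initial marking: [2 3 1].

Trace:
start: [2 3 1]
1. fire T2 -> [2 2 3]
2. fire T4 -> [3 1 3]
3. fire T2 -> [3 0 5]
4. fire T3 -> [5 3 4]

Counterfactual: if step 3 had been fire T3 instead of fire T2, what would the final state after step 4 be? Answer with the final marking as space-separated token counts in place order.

7 7 1

(re-executing from step 3 with the substitution; state before step 3: [3 1 3])
3. fire T3 -> [5 4 2]
4. fire T3 -> [7 7 1]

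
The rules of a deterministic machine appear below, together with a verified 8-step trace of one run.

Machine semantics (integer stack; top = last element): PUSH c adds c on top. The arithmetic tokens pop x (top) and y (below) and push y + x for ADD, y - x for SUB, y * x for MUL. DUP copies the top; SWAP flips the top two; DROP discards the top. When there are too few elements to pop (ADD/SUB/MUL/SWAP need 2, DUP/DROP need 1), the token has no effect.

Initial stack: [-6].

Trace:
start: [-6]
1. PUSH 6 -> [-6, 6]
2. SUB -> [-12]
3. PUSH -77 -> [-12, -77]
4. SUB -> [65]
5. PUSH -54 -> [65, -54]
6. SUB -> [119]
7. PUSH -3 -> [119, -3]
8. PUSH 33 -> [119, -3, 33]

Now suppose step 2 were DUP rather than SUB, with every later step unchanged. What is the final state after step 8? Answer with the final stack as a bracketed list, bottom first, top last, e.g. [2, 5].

(re-executing from step 2 with the substitution; state before step 2: [-6, 6])
2. DUP -> [-6, 6, 6]
3. PUSH -77 -> [-6, 6, 6, -77]
4. SUB -> [-6, 6, 83]
5. PUSH -54 -> [-6, 6, 83, -54]
6. SUB -> [-6, 6, 137]
7. PUSH -3 -> [-6, 6, 137, -3]
8. PUSH 33 -> [-6, 6, 137, -3, 33]

[-6, 6, 137, -3, 33]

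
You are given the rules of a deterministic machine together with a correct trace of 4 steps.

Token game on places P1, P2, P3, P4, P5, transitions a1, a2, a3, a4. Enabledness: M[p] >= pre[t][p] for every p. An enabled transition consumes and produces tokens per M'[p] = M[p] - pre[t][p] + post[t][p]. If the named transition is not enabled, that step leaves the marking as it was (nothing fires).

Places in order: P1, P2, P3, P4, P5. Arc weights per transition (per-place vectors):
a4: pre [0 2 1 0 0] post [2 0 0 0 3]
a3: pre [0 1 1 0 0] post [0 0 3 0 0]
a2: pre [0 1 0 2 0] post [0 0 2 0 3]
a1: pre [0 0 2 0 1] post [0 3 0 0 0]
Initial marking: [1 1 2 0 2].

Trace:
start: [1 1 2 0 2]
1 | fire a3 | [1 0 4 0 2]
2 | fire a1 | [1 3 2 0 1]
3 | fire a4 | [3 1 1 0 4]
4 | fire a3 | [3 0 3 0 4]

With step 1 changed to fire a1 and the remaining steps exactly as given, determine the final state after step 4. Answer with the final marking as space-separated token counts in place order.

1 4 0 0 1

(re-executing from step 1 with the substitution; state before step 1: [1 1 2 0 2])
1 | fire a1 | [1 4 0 0 1]
2 | fire a1 | [1 4 0 0 1]
3 | fire a4 | [1 4 0 0 1]
4 | fire a3 | [1 4 0 0 1]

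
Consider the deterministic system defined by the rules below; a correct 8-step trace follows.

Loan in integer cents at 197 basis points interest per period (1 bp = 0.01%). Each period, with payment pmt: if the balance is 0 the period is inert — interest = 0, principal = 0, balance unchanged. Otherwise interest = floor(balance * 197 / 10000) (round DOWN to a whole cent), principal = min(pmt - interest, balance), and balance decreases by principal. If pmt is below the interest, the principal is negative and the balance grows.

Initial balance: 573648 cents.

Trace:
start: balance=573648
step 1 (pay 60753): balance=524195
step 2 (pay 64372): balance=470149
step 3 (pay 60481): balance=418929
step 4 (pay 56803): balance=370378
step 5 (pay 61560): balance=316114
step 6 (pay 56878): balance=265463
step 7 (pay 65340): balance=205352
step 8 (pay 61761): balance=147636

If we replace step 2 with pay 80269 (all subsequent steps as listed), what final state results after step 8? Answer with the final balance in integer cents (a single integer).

(re-executing from step 2 with the substitution; state before step 2: balance=524195)
step 2 (pay 80269): balance=454252
step 3 (pay 60481): balance=402719
step 4 (pay 56803): balance=353849
step 5 (pay 61560): balance=299259
step 6 (pay 56878): balance=248276
step 7 (pay 65340): balance=187827
step 8 (pay 61761): balance=129766

129766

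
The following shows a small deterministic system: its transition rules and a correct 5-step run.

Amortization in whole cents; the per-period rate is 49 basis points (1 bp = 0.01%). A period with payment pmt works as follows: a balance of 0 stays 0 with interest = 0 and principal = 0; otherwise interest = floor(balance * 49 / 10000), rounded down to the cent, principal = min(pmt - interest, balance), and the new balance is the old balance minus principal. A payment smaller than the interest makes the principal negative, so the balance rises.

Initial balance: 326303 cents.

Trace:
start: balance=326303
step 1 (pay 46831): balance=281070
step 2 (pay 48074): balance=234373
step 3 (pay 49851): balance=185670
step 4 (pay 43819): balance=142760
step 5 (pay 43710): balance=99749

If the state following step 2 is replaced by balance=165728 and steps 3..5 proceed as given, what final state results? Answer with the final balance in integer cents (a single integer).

30090

state after step 2 := balance=165728
step 3 (pay 49851): balance=116689
step 4 (pay 43819): balance=73441
step 5 (pay 43710): balance=30090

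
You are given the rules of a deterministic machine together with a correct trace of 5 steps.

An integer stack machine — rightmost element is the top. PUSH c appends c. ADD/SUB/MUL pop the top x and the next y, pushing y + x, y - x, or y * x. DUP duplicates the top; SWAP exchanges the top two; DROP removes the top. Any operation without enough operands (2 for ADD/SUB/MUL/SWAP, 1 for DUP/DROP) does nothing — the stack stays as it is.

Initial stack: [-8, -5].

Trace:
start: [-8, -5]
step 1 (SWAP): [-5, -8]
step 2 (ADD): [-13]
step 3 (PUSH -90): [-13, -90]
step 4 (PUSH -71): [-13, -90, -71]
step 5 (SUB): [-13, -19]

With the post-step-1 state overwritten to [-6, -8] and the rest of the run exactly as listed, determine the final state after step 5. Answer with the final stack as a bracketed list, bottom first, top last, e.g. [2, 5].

state after step 1 := [-6, -8]
step 2 (ADD): [-14]
step 3 (PUSH -90): [-14, -90]
step 4 (PUSH -71): [-14, -90, -71]
step 5 (SUB): [-14, -19]

[-14, -19]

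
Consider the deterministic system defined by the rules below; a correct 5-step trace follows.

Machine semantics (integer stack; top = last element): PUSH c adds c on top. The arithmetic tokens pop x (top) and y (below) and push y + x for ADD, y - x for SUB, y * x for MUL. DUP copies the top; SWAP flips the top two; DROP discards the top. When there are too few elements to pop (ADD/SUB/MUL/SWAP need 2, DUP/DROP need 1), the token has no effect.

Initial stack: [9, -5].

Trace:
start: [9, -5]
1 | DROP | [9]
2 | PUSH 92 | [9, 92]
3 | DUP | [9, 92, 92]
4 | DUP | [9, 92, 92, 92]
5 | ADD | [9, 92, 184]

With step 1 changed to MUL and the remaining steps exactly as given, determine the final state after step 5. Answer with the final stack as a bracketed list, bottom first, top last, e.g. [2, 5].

[-45, 92, 184]

(re-executing from step 1 with the substitution; state before step 1: [9, -5])
1 | MUL | [-45]
2 | PUSH 92 | [-45, 92]
3 | DUP | [-45, 92, 92]
4 | DUP | [-45, 92, 92, 92]
5 | ADD | [-45, 92, 184]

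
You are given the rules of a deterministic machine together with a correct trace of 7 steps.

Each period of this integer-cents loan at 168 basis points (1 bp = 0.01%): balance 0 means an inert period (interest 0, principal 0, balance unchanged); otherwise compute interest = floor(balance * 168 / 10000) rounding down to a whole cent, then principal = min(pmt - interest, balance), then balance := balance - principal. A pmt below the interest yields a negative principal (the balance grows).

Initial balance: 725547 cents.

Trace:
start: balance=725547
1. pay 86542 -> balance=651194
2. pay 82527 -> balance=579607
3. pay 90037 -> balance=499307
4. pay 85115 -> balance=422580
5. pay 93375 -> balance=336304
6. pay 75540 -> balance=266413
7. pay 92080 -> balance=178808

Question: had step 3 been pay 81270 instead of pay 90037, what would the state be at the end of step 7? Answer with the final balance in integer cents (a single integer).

188180

(re-executing from step 3 with the substitution; state before step 3: balance=579607)
3. pay 81270 -> balance=508074
4. pay 85115 -> balance=431494
5. pay 93375 -> balance=345368
6. pay 75540 -> balance=275630
7. pay 92080 -> balance=188180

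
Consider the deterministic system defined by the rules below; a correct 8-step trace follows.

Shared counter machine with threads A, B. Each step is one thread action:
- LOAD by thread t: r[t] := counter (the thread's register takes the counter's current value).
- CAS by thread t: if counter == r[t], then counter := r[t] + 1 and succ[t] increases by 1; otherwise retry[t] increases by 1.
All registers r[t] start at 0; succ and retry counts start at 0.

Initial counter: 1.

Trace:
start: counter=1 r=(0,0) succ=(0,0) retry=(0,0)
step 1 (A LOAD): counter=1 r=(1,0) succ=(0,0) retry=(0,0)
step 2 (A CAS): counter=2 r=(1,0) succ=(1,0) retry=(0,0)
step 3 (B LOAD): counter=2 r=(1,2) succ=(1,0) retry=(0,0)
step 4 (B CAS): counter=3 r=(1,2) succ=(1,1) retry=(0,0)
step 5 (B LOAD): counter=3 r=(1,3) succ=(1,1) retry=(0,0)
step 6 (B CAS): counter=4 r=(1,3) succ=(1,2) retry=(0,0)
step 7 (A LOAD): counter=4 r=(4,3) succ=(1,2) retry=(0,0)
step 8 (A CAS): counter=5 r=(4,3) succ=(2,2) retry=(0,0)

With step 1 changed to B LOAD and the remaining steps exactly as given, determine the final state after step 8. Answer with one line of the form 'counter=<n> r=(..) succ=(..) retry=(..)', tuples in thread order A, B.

counter=4 r=(3,2) succ=(1,2) retry=(1,0)

(re-executing from step 1 with the substitution; state before step 1: counter=1 r=(0,0) succ=(0,0) retry=(0,0))
step 1 (B LOAD): counter=1 r=(0,1) succ=(0,0) retry=(0,0)
step 2 (A CAS): counter=1 r=(0,1) succ=(0,0) retry=(1,0)
step 3 (B LOAD): counter=1 r=(0,1) succ=(0,0) retry=(1,0)
step 4 (B CAS): counter=2 r=(0,1) succ=(0,1) retry=(1,0)
step 5 (B LOAD): counter=2 r=(0,2) succ=(0,1) retry=(1,0)
step 6 (B CAS): counter=3 r=(0,2) succ=(0,2) retry=(1,0)
step 7 (A LOAD): counter=3 r=(3,2) succ=(0,2) retry=(1,0)
step 8 (A CAS): counter=4 r=(3,2) succ=(1,2) retry=(1,0)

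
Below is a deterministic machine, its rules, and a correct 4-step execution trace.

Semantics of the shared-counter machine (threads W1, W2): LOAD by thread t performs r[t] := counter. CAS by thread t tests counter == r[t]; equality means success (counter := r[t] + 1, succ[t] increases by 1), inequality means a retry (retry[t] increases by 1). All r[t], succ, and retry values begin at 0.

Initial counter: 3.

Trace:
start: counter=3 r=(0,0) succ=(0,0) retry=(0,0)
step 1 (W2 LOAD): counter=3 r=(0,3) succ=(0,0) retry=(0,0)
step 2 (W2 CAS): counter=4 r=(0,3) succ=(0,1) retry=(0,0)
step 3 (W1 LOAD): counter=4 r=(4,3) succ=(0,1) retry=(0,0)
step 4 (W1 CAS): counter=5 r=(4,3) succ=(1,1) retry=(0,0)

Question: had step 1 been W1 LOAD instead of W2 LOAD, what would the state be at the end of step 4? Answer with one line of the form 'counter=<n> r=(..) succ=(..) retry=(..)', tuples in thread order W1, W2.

(re-executing from step 1 with the substitution; state before step 1: counter=3 r=(0,0) succ=(0,0) retry=(0,0))
step 1 (W1 LOAD): counter=3 r=(3,0) succ=(0,0) retry=(0,0)
step 2 (W2 CAS): counter=3 r=(3,0) succ=(0,0) retry=(0,1)
step 3 (W1 LOAD): counter=3 r=(3,0) succ=(0,0) retry=(0,1)
step 4 (W1 CAS): counter=4 r=(3,0) succ=(1,0) retry=(0,1)

counter=4 r=(3,0) succ=(1,0) retry=(0,1)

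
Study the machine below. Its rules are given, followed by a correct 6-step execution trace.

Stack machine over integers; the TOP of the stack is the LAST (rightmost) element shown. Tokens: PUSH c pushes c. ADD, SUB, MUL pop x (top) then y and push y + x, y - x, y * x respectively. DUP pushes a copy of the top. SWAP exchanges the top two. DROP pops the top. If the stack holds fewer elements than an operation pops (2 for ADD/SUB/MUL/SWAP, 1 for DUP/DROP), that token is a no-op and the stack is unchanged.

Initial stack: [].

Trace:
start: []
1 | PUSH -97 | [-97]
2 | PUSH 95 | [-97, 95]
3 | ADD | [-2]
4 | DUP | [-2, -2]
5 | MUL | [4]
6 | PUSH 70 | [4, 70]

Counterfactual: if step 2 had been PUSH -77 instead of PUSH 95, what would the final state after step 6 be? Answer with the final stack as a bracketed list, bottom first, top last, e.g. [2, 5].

(re-executing from step 2 with the substitution; state before step 2: [-97])
2 | PUSH -77 | [-97, -77]
3 | ADD | [-174]
4 | DUP | [-174, -174]
5 | MUL | [30276]
6 | PUSH 70 | [30276, 70]

[30276, 70]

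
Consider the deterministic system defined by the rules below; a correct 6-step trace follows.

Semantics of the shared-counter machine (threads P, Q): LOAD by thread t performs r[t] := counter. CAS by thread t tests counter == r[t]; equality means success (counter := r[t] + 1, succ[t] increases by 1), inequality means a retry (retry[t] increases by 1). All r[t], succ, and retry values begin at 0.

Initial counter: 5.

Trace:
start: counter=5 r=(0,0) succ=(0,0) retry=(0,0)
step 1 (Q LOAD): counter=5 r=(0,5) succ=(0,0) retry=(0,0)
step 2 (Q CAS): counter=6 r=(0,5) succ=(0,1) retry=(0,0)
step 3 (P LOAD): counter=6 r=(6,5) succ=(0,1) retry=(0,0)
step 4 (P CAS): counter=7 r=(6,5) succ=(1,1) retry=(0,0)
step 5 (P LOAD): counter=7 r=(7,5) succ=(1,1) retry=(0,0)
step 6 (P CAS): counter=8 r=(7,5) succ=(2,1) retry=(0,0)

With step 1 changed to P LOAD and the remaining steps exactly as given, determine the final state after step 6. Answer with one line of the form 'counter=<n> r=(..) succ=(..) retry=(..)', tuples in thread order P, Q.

counter=7 r=(6,0) succ=(2,0) retry=(0,1)

(re-executing from step 1 with the substitution; state before step 1: counter=5 r=(0,0) succ=(0,0) retry=(0,0))
step 1 (P LOAD): counter=5 r=(5,0) succ=(0,0) retry=(0,0)
step 2 (Q CAS): counter=5 r=(5,0) succ=(0,0) retry=(0,1)
step 3 (P LOAD): counter=5 r=(5,0) succ=(0,0) retry=(0,1)
step 4 (P CAS): counter=6 r=(5,0) succ=(1,0) retry=(0,1)
step 5 (P LOAD): counter=6 r=(6,0) succ=(1,0) retry=(0,1)
step 6 (P CAS): counter=7 r=(6,0) succ=(2,0) retry=(0,1)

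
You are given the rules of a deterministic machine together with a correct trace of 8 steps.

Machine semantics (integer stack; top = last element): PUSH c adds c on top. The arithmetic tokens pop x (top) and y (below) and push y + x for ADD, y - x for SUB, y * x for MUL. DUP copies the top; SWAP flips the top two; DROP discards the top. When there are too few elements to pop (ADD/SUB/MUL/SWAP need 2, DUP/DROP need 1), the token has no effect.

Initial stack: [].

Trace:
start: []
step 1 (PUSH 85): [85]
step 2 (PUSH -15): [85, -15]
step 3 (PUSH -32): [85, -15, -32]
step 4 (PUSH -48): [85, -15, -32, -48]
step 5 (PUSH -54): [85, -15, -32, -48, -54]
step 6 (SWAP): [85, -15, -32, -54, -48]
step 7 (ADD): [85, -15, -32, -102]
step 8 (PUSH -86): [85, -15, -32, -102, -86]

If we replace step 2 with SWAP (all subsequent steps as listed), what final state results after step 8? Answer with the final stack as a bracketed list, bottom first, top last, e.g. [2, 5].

(re-executing from step 2 with the substitution; state before step 2: [85])
step 2 (SWAP): [85]
step 3 (PUSH -32): [85, -32]
step 4 (PUSH -48): [85, -32, -48]
step 5 (PUSH -54): [85, -32, -48, -54]
step 6 (SWAP): [85, -32, -54, -48]
step 7 (ADD): [85, -32, -102]
step 8 (PUSH -86): [85, -32, -102, -86]

[85, -32, -102, -86]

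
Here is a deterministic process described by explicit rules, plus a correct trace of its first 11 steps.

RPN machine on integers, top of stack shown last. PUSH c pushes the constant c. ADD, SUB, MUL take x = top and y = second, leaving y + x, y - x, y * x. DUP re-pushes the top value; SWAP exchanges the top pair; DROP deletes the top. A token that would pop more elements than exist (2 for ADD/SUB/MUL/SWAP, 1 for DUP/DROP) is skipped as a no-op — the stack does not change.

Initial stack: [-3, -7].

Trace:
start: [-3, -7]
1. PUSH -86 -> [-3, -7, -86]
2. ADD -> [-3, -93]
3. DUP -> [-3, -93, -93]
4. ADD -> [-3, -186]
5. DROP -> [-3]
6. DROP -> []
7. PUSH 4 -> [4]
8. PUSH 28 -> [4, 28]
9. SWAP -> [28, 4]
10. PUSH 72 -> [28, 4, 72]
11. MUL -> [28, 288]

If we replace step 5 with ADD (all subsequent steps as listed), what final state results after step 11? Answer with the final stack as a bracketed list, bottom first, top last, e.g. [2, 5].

[28, 288]

(re-executing from step 5 with the substitution; state before step 5: [-3, -186])
5. ADD -> [-189]
6. DROP -> []
7. PUSH 4 -> [4]
8. PUSH 28 -> [4, 28]
9. SWAP -> [28, 4]
10. PUSH 72 -> [28, 4, 72]
11. MUL -> [28, 288]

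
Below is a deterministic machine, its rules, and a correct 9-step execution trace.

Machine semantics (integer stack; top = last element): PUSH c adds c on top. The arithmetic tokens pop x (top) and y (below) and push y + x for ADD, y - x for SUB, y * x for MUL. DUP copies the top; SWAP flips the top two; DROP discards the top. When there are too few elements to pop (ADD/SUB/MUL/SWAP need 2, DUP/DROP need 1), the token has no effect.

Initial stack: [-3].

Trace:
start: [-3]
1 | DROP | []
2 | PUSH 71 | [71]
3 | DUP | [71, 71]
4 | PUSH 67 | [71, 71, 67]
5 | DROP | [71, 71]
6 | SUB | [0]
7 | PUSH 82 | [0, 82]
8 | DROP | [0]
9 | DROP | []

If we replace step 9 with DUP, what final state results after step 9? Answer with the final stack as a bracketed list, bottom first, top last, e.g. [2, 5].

(re-executing from step 9 with the substitution; state before step 9: [0])
9 | DUP | [0, 0]

[0, 0]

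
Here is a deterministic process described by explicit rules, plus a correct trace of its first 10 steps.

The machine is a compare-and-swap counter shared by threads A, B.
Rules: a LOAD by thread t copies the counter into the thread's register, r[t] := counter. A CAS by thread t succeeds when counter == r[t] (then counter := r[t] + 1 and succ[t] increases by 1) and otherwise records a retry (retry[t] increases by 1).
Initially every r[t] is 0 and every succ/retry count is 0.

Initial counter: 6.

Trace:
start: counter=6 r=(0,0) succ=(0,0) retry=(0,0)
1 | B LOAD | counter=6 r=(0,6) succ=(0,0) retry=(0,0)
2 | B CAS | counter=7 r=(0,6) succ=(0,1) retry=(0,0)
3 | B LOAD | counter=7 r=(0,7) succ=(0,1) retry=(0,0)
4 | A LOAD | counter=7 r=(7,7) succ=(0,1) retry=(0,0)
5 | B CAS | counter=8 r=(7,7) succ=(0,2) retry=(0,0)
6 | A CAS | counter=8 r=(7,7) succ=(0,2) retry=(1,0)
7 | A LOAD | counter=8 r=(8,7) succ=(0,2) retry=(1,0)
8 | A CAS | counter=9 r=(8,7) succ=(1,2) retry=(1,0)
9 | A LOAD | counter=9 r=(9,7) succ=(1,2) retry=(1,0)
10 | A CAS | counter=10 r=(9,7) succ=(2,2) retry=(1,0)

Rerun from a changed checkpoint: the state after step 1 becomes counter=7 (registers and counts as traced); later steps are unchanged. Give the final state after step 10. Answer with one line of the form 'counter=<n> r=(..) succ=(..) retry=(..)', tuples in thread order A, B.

state after step 1 := counter=7 r=(0,6) succ=(0,0) retry=(0,0)
2 | B CAS | counter=7 r=(0,6) succ=(0,0) retry=(0,1)
3 | B LOAD | counter=7 r=(0,7) succ=(0,0) retry=(0,1)
4 | A LOAD | counter=7 r=(7,7) succ=(0,0) retry=(0,1)
5 | B CAS | counter=8 r=(7,7) succ=(0,1) retry=(0,1)
6 | A CAS | counter=8 r=(7,7) succ=(0,1) retry=(1,1)
7 | A LOAD | counter=8 r=(8,7) succ=(0,1) retry=(1,1)
8 | A CAS | counter=9 r=(8,7) succ=(1,1) retry=(1,1)
9 | A LOAD | counter=9 r=(9,7) succ=(1,1) retry=(1,1)
10 | A CAS | counter=10 r=(9,7) succ=(2,1) retry=(1,1)

counter=10 r=(9,7) succ=(2,1) retry=(1,1)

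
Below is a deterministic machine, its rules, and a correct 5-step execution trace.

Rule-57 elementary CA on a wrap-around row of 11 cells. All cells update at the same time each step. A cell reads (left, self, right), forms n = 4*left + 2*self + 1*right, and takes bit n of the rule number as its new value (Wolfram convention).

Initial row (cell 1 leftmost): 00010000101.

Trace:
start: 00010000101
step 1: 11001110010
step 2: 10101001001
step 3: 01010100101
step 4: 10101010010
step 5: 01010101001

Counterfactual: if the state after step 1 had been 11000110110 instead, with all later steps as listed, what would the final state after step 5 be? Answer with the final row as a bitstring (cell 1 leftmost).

10101101101

state after step 1 := 11000110110
step 2: 10110101101
step 3: 01101011011
step 4: 11010110110
step 5: 10101101101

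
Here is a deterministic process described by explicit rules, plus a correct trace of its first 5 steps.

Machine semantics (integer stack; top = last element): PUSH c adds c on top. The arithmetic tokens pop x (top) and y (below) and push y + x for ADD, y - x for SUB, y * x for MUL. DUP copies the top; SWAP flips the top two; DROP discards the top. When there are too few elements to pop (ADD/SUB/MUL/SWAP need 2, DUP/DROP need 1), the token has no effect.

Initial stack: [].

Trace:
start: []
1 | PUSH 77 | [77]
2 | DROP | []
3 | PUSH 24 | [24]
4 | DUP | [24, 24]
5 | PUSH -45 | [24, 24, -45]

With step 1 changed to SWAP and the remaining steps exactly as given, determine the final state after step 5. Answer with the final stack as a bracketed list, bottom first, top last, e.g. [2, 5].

[24, 24, -45]

(re-executing from step 1 with the substitution; state before step 1: [])
1 | SWAP | []
2 | DROP | []
3 | PUSH 24 | [24]
4 | DUP | [24, 24]
5 | PUSH -45 | [24, 24, -45]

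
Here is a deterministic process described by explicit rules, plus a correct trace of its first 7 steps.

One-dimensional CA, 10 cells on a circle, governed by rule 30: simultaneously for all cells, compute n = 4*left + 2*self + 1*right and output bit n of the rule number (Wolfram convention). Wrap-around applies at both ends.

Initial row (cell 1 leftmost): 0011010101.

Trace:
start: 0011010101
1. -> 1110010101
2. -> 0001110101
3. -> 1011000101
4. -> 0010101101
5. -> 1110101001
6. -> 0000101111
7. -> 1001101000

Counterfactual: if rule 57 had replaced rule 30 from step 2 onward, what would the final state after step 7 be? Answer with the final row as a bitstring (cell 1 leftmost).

(re-executing steps 2..7 under rule 57; state before step 2: 1110010101)
2. -> 0001001011
3. -> 1100100110
4. -> 1010010101
5. -> 0101001011
6. -> 1010100110
7. -> 0101010101

0101010101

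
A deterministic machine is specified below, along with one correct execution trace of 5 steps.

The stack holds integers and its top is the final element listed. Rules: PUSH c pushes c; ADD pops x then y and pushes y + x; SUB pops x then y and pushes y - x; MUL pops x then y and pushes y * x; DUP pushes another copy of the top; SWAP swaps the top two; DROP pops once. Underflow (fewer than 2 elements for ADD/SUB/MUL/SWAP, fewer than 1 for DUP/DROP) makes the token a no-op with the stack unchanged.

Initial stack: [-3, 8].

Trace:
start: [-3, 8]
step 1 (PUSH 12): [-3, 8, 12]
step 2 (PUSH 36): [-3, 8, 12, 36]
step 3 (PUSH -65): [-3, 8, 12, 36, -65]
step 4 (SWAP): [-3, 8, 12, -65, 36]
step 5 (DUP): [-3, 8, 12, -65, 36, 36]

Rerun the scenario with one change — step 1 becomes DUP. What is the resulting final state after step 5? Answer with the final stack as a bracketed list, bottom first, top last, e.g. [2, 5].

(re-executing from step 1 with the substitution; state before step 1: [-3, 8])
step 1 (DUP): [-3, 8, 8]
step 2 (PUSH 36): [-3, 8, 8, 36]
step 3 (PUSH -65): [-3, 8, 8, 36, -65]
step 4 (SWAP): [-3, 8, 8, -65, 36]
step 5 (DUP): [-3, 8, 8, -65, 36, 36]

[-3, 8, 8, -65, 36, 36]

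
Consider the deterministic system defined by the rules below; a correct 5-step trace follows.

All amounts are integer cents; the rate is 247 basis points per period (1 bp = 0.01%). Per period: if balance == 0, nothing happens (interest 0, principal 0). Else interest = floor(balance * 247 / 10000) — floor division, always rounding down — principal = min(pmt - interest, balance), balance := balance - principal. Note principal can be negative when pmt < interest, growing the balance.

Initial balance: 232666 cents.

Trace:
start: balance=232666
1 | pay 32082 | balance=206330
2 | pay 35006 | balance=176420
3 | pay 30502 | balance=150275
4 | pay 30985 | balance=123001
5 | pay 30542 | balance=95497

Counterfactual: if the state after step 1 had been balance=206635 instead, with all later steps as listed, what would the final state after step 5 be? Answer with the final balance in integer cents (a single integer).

95833

state after step 1 := balance=206635
2 | pay 35006 | balance=176732
3 | pay 30502 | balance=150595
4 | pay 30985 | balance=123329
5 | pay 30542 | balance=95833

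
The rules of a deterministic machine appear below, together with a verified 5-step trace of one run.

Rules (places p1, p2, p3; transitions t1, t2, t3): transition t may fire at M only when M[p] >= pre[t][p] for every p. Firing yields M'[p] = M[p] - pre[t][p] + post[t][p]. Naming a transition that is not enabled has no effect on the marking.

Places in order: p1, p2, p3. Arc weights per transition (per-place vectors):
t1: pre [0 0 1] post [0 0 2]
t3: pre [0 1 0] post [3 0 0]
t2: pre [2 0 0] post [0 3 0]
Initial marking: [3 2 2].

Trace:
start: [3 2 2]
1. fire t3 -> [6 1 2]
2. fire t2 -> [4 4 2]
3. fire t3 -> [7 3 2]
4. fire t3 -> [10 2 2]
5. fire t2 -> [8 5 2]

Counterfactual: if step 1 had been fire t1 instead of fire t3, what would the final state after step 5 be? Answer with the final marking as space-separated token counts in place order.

(re-executing from step 1 with the substitution; state before step 1: [3 2 2])
1. fire t1 -> [3 2 3]
2. fire t2 -> [1 5 3]
3. fire t3 -> [4 4 3]
4. fire t3 -> [7 3 3]
5. fire t2 -> [5 6 3]

5 6 3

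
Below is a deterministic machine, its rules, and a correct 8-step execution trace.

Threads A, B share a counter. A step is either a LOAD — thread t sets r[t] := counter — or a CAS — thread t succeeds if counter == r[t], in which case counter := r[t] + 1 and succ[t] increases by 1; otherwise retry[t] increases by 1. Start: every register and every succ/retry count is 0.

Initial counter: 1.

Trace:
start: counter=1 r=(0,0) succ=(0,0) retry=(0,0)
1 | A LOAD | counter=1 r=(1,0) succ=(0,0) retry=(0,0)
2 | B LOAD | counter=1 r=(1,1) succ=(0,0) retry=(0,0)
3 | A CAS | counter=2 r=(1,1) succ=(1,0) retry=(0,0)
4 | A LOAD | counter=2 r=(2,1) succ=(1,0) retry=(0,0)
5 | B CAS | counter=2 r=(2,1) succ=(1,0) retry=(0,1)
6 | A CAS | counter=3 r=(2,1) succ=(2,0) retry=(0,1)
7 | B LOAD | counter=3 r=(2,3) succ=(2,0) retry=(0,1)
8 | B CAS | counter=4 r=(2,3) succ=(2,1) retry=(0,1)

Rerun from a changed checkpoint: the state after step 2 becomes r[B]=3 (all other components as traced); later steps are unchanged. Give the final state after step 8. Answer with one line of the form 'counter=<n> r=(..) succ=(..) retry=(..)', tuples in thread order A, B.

counter=4 r=(2,3) succ=(2,1) retry=(0,1)

state after step 2 := counter=1 r=(1,3) succ=(0,0) retry=(0,0)
3 | A CAS | counter=2 r=(1,3) succ=(1,0) retry=(0,0)
4 | A LOAD | counter=2 r=(2,3) succ=(1,0) retry=(0,0)
5 | B CAS | counter=2 r=(2,3) succ=(1,0) retry=(0,1)
6 | A CAS | counter=3 r=(2,3) succ=(2,0) retry=(0,1)
7 | B LOAD | counter=3 r=(2,3) succ=(2,0) retry=(0,1)
8 | B CAS | counter=4 r=(2,3) succ=(2,1) retry=(0,1)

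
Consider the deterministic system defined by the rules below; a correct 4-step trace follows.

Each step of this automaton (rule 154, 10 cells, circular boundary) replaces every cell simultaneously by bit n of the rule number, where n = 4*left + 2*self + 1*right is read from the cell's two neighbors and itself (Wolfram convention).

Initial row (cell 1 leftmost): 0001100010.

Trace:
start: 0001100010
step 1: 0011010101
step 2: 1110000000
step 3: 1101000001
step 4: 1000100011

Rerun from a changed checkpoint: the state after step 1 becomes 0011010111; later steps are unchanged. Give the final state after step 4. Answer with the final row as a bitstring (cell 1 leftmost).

1000111011

state after step 1 := 0011010111
step 2: 1110000110
step 3: 1101001100
step 4: 1000111011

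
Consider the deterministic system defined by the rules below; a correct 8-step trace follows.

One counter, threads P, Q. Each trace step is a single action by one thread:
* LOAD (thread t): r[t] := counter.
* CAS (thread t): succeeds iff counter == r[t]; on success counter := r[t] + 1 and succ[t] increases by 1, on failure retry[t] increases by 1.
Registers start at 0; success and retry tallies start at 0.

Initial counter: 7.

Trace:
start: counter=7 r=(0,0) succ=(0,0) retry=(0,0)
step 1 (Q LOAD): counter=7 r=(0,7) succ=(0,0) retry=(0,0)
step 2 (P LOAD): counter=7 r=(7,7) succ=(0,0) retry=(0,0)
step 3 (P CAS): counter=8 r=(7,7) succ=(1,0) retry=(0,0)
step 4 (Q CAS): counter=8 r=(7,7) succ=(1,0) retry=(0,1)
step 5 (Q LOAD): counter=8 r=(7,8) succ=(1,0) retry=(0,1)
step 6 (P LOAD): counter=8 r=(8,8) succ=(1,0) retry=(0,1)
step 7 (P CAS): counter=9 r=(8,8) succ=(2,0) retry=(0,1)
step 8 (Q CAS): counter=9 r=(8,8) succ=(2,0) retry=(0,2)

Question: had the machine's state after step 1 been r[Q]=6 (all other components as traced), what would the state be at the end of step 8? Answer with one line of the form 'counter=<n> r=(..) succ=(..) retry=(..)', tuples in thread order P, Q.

counter=9 r=(8,8) succ=(2,0) retry=(0,2)

state after step 1 := counter=7 r=(0,6) succ=(0,0) retry=(0,0)
step 2 (P LOAD): counter=7 r=(7,6) succ=(0,0) retry=(0,0)
step 3 (P CAS): counter=8 r=(7,6) succ=(1,0) retry=(0,0)
step 4 (Q CAS): counter=8 r=(7,6) succ=(1,0) retry=(0,1)
step 5 (Q LOAD): counter=8 r=(7,8) succ=(1,0) retry=(0,1)
step 6 (P LOAD): counter=8 r=(8,8) succ=(1,0) retry=(0,1)
step 7 (P CAS): counter=9 r=(8,8) succ=(2,0) retry=(0,1)
step 8 (Q CAS): counter=9 r=(8,8) succ=(2,0) retry=(0,2)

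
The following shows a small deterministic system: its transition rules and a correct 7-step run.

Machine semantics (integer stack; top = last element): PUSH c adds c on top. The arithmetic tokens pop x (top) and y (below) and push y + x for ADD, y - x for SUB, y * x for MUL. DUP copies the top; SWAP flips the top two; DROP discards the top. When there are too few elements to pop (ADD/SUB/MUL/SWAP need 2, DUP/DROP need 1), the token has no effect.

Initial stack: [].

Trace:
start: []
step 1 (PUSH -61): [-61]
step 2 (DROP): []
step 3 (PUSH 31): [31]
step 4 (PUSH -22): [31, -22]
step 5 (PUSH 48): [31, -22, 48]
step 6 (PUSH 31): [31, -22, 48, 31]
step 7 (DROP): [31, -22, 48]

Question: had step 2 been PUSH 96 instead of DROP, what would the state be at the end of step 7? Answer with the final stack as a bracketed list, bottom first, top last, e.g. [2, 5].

[-61, 96, 31, -22, 48]

(re-executing from step 2 with the substitution; state before step 2: [-61])
step 2 (PUSH 96): [-61, 96]
step 3 (PUSH 31): [-61, 96, 31]
step 4 (PUSH -22): [-61, 96, 31, -22]
step 5 (PUSH 48): [-61, 96, 31, -22, 48]
step 6 (PUSH 31): [-61, 96, 31, -22, 48, 31]
step 7 (DROP): [-61, 96, 31, -22, 48]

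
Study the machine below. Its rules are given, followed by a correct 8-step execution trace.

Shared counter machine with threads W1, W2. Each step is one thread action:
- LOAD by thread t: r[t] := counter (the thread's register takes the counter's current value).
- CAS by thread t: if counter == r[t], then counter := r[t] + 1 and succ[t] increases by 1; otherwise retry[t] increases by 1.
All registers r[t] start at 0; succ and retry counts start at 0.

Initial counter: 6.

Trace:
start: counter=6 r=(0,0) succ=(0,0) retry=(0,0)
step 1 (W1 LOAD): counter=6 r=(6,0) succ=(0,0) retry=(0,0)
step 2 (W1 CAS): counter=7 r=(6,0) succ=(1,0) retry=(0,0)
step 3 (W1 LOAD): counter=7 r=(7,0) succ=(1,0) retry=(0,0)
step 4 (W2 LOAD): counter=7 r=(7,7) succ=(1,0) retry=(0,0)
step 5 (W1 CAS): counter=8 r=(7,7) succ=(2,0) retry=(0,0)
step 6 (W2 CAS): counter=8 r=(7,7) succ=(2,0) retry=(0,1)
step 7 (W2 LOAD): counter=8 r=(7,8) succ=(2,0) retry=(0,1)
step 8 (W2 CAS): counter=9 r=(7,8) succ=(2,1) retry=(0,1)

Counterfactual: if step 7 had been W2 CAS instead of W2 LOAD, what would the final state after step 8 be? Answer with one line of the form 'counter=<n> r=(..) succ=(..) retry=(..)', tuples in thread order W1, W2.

counter=8 r=(7,7) succ=(2,0) retry=(0,3)

(re-executing from step 7 with the substitution; state before step 7: counter=8 r=(7,7) succ=(2,0) retry=(0,1))
step 7 (W2 CAS): counter=8 r=(7,7) succ=(2,0) retry=(0,2)
step 8 (W2 CAS): counter=8 r=(7,7) succ=(2,0) retry=(0,3)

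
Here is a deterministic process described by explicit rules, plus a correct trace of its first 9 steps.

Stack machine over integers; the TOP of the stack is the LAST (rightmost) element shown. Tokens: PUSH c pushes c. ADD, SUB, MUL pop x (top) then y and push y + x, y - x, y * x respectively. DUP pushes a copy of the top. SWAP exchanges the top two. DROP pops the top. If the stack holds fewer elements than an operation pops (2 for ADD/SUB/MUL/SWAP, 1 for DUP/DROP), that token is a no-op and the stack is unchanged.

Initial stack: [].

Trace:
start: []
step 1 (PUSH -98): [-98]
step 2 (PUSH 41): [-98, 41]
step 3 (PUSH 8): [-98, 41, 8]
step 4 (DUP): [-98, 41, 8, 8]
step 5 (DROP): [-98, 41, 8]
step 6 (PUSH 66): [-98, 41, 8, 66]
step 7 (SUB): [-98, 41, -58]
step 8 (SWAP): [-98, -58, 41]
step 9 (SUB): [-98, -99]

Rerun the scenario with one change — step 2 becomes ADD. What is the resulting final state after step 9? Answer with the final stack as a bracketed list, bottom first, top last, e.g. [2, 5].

(re-executing from step 2 with the substitution; state before step 2: [-98])
step 2 (ADD): [-98]
step 3 (PUSH 8): [-98, 8]
step 4 (DUP): [-98, 8, 8]
step 5 (DROP): [-98, 8]
step 6 (PUSH 66): [-98, 8, 66]
step 7 (SUB): [-98, -58]
step 8 (SWAP): [-58, -98]
step 9 (SUB): [40]

[40]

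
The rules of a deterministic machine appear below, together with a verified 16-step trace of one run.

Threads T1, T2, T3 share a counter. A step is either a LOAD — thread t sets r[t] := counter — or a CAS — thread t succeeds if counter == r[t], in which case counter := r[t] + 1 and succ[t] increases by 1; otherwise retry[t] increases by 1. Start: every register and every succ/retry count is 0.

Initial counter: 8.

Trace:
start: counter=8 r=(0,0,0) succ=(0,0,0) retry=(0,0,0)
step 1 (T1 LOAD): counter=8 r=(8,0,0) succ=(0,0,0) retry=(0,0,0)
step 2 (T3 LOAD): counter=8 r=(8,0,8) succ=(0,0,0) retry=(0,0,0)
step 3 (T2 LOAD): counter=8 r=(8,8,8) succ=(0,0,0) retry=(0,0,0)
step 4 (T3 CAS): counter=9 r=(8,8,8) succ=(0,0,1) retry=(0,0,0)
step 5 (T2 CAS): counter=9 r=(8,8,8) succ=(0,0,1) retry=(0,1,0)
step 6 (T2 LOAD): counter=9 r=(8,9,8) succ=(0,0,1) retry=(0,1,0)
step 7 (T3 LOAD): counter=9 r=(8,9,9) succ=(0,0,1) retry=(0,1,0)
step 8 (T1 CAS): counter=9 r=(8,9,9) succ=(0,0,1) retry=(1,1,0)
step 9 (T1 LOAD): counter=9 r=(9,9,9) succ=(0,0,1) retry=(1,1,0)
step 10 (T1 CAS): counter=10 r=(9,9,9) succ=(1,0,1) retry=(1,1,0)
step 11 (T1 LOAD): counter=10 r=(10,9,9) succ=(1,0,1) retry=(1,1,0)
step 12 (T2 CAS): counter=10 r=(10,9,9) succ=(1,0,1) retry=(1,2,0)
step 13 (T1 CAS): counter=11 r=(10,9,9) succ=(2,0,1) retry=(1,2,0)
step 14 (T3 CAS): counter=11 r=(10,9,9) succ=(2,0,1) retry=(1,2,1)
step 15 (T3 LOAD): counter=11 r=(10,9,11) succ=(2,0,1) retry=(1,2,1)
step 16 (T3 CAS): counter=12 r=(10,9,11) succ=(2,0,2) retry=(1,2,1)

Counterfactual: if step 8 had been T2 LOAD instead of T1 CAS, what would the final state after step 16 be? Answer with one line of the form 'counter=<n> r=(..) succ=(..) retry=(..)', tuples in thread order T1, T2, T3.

(re-executing from step 8 with the substitution; state before step 8: counter=9 r=(8,9,9) succ=(0,0,1) retry=(0,1,0))
step 8 (T2 LOAD): counter=9 r=(8,9,9) succ=(0,0,1) retry=(0,1,0)
step 9 (T1 LOAD): counter=9 r=(9,9,9) succ=(0,0,1) retry=(0,1,0)
step 10 (T1 CAS): counter=10 r=(9,9,9) succ=(1,0,1) retry=(0,1,0)
step 11 (T1 LOAD): counter=10 r=(10,9,9) succ=(1,0,1) retry=(0,1,0)
step 12 (T2 CAS): counter=10 r=(10,9,9) succ=(1,0,1) retry=(0,2,0)
step 13 (T1 CAS): counter=11 r=(10,9,9) succ=(2,0,1) retry=(0,2,0)
step 14 (T3 CAS): counter=11 r=(10,9,9) succ=(2,0,1) retry=(0,2,1)
step 15 (T3 LOAD): counter=11 r=(10,9,11) succ=(2,0,1) retry=(0,2,1)
step 16 (T3 CAS): counter=12 r=(10,9,11) succ=(2,0,2) retry=(0,2,1)

counter=12 r=(10,9,11) succ=(2,0,2) retry=(0,2,1)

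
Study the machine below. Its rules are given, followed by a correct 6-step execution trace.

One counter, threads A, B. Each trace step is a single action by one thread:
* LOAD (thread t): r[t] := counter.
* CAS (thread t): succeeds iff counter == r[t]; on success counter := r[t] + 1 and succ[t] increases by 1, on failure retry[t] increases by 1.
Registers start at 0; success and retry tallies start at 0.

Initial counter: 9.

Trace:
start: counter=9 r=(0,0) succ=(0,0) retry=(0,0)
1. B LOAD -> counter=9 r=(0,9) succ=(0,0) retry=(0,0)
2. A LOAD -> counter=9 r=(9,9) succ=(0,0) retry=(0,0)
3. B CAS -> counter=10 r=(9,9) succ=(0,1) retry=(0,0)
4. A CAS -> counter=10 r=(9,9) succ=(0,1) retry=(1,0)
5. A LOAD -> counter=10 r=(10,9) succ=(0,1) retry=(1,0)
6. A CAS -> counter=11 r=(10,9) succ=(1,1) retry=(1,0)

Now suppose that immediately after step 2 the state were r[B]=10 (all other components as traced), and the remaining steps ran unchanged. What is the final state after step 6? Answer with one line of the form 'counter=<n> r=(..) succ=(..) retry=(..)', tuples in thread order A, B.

state after step 2 := counter=9 r=(9,10) succ=(0,0) retry=(0,0)
3. B CAS -> counter=9 r=(9,10) succ=(0,0) retry=(0,1)
4. A CAS -> counter=10 r=(9,10) succ=(1,0) retry=(0,1)
5. A LOAD -> counter=10 r=(10,10) succ=(1,0) retry=(0,1)
6. A CAS -> counter=11 r=(10,10) succ=(2,0) retry=(0,1)

counter=11 r=(10,10) succ=(2,0) retry=(0,1)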